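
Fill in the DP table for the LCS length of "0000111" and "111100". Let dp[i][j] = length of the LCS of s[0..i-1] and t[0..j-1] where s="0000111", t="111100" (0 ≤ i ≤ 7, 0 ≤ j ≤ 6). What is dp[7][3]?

3

   ''  1  1  1  1  0  0
''  0  0  0  0  0  0  0
 0  0  0  0  0  0  1  1
 0  0  0  0  0  0  1  2
 0  0  0  0  0  0  1  2
 0  0  0  0  0  0  1  2
 1  0  1  1  1  1  1  2
 1  0  1  2  2  2  2  2
 1  0  1  2  3  3  3  3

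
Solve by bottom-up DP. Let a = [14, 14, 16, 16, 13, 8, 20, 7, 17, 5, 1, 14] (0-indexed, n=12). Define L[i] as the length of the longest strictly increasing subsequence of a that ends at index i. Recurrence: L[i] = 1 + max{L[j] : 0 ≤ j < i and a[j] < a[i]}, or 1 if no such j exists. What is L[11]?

2

   i    0    1    2    3    4    5    6    7    8    9   10   11
a[i]   14   14   16   16   13    8   20    7   17    5    1   14
L[i]    1    1    2    2    1    1    3    1    3    1    1    2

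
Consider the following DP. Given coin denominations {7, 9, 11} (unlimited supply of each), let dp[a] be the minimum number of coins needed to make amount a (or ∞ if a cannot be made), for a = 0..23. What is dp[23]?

 a  0  1  2  3  4  5  6  7  8  9 10 11 12 13 14 15 16 17 18 19 20 21 22 23
dp  0  -  -  -  -  -  -  1  -  1  -  1  -  -  2  -  2  -  2  -  2  3  2  3
(- denotes ∞ / unreachable)

3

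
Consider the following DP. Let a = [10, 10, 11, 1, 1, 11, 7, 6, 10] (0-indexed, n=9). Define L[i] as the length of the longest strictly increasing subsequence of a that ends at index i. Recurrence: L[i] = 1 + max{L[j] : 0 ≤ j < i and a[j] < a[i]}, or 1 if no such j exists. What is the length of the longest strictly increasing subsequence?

3

   i    0    1    2    3    4    5    6    7    8
a[i]   10   10   11    1    1   11    7    6   10
L[i]    1    1    2    1    1    2    2    2    3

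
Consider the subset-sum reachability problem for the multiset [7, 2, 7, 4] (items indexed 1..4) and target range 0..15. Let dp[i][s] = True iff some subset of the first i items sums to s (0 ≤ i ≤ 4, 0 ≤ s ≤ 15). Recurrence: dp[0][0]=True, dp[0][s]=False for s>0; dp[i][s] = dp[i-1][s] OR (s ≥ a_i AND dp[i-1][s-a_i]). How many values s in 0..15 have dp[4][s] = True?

9

i\s   0   1   2   3   4   5   6   7   8   9  10  11  12  13  14  15
  0   T   F   F   F   F   F   F   F   F   F   F   F   F   F   F   F
  1   T   F   F   F   F   F   F   T   F   F   F   F   F   F   F   F
  2   T   F   T   F   F   F   F   T   F   T   F   F   F   F   F   F
  3   T   F   T   F   F   F   F   T   F   T   F   F   F   F   T   F
  4   T   F   T   F   T   F   T   T   F   T   F   T   F   T   T   F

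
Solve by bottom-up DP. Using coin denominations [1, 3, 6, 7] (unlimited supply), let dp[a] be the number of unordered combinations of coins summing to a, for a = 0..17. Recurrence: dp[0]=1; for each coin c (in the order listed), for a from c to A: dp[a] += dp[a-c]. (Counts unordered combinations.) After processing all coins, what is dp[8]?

5

after  coin     0     1     2     3     4     5     6     7     8     9    10    11    12    13    14    15    16    17
          1     1     1     1     1     1     1     1     1     1     1     1     1     1     1     1     1     1     1
          3     1     1     1     2     2     2     3     3     3     4     4     4     5     5     5     6     6     6
          6     1     1     1     2     2     2     4     4     4     6     6     6     9     9     9    12    12    12
          7     1     1     1     2     2     2     4     5     5     7     8     8    11    13    14    17    19    20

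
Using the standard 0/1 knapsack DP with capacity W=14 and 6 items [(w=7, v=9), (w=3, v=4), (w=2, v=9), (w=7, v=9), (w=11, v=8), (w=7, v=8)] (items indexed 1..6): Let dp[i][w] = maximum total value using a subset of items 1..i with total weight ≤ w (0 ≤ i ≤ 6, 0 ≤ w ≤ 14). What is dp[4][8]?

13

i\w   0   1   2   3   4   5   6   7   8   9  10  11  12  13  14
  0   0   0   0   0   0   0   0   0   0   0   0   0   0   0   0
  1   0   0   0   0   0   0   0   9   9   9   9   9   9   9   9
  2   0   0   0   4   4   4   4   9   9   9  13  13  13  13  13
  3   0   0   9   9   9  13  13  13  13  18  18  18  22  22  22
  4   0   0   9   9   9  13  13  13  13  18  18  18  22  22  22
  5   0   0   9   9   9  13  13  13  13  18  18  18  22  22  22
  6   0   0   9   9   9  13  13  13  13  18  18  18  22  22  22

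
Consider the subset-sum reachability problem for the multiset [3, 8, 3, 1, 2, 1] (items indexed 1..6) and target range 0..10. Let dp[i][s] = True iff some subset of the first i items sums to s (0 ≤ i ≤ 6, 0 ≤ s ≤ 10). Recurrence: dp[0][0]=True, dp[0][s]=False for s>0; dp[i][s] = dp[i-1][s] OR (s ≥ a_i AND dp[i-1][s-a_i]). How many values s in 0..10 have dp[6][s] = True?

i\s   0   1   2   3   4   5   6   7   8   9  10
  0   T   F   F   F   F   F   F   F   F   F   F
  1   T   F   F   T   F   F   F   F   F   F   F
  2   T   F   F   T   F   F   F   F   T   F   F
  3   T   F   F   T   F   F   T   F   T   F   F
  4   T   T   F   T   T   F   T   T   T   T   F
  5   T   T   T   T   T   T   T   T   T   T   T
  6   T   T   T   T   T   T   T   T   T   T   T

11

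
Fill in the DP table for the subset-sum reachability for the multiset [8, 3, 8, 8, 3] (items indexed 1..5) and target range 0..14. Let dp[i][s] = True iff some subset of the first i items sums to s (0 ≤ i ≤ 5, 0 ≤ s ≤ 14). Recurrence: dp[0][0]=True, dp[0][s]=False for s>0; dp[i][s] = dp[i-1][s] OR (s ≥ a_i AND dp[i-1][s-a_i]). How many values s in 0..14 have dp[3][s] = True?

4

i\s   0   1   2   3   4   5   6   7   8   9  10  11  12  13  14
  0   T   F   F   F   F   F   F   F   F   F   F   F   F   F   F
  1   T   F   F   F   F   F   F   F   T   F   F   F   F   F   F
  2   T   F   F   T   F   F   F   F   T   F   F   T   F   F   F
  3   T   F   F   T   F   F   F   F   T   F   F   T   F   F   F
  4   T   F   F   T   F   F   F   F   T   F   F   T   F   F   F
  5   T   F   F   T   F   F   T   F   T   F   F   T   F   F   T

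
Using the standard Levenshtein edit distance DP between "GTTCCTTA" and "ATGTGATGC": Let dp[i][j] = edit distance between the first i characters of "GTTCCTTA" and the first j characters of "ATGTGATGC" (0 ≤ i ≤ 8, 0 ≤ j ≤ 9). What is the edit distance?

   ''  A  T  G  T  G  A  T  G  C
''  0  1  2  3  4  5  6  7  8  9
 G  1  1  2  2  3  4  5  6  7  8
 T  2  2  1  2  2  3  4  5  6  7
 T  3  3  2  2  2  3  4  4  5  6
 C  4  4  3  3  3  3  4  5  5  5
 C  5  5  4  4  4  4  4  5  6  5
 T  6  6  5  5  4  5  5  4  5  6
 T  7  7  6  6  5  5  6  5  5  6
 A  8  7  7  7  6  6  5  6  6  6

6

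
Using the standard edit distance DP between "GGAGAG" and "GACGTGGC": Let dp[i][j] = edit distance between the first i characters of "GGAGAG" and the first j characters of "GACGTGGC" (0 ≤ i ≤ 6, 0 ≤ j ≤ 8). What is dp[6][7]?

   ''  G  A  C  G  T  G  G  C
''  0  1  2  3  4  5  6  7  8
 G  1  0  1  2  3  4  5  6  7
 G  2  1  1  2  2  3  4  5  6
 A  3  2  1  2  3  3  4  5  6
 G  4  3  2  2  2  3  3  4  5
 A  5  4  3  3  3  3  4  4  5
 G  6  5  4  4  3  4  3  4  5

4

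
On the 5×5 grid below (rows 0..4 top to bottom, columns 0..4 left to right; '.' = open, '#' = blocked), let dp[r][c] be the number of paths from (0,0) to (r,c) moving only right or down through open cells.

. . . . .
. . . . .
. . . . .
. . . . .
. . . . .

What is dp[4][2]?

r\c   0   1   2   3   4
  0   1   1   1   1   1
  1   1   2   3   4   5
  2   1   3   6  10  15
  3   1   4  10  20  35
  4   1   5  15  35  70

15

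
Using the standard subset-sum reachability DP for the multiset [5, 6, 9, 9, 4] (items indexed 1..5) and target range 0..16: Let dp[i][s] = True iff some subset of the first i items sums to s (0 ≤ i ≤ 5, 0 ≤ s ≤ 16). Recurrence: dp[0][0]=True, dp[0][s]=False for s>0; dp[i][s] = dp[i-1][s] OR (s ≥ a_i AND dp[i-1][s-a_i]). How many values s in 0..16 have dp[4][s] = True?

7

i\s   0   1   2   3   4   5   6   7   8   9  10  11  12  13  14  15  16
  0   T   F   F   F   F   F   F   F   F   F   F   F   F   F   F   F   F
  1   T   F   F   F   F   T   F   F   F   F   F   F   F   F   F   F   F
  2   T   F   F   F   F   T   T   F   F   F   F   T   F   F   F   F   F
  3   T   F   F   F   F   T   T   F   F   T   F   T   F   F   T   T   F
  4   T   F   F   F   F   T   T   F   F   T   F   T   F   F   T   T   F
  5   T   F   F   F   T   T   T   F   F   T   T   T   F   T   T   T   F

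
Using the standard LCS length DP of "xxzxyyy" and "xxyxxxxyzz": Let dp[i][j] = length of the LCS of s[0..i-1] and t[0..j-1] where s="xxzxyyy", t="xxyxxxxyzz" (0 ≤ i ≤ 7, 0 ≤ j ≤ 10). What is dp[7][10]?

   ''  x  x  y  x  x  x  x  y  z  z
''  0  0  0  0  0  0  0  0  0  0  0
 x  0  1  1  1  1  1  1  1  1  1  1
 x  0  1  2  2  2  2  2  2  2  2  2
 z  0  1  2  2  2  2  2  2  2  3  3
 x  0  1  2  2  3  3  3  3  3  3  3
 y  0  1  2  3  3  3  3  3  4  4  4
 y  0  1  2  3  3  3  3  3  4  4  4
 y  0  1  2  3  3  3  3  3  4  4  4

4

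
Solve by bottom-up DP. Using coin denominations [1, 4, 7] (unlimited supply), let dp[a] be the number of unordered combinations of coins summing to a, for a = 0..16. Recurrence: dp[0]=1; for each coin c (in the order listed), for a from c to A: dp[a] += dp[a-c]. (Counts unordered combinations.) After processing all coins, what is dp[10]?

after  coin     0     1     2     3     4     5     6     7     8     9    10    11    12    13    14    15    16
          1     1     1     1     1     1     1     1     1     1     1     1     1     1     1     1     1     1
          4     1     1     1     1     2     2     2     2     3     3     3     3     4     4     4     4     5
          7     1     1     1     1     2     2     2     3     4     4     4     5     6     6     7     8     9

4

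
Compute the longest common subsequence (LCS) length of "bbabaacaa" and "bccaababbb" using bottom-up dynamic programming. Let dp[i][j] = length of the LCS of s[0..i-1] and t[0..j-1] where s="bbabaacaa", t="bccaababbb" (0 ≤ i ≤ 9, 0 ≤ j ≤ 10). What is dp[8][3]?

   ''  b  c  c  a  a  b  a  b  b  b
''  0  0  0  0  0  0  0  0  0  0  0
 b  0  1  1  1  1  1  1  1  1  1  1
 b  0  1  1  1  1  1  2  2  2  2  2
 a  0  1  1  1  2  2  2  3  3  3  3
 b  0  1  1  1  2  2  3  3  4  4  4
 a  0  1  1  1  2  3  3  4  4  4  4
 a  0  1  1  1  2  3  3  4  4  4  4
 c  0  1  2  2  2  3  3  4  4  4  4
 a  0  1  2  2  3  3  3  4  4  4  4
 a  0  1  2  2  3  4  4  4  4  4  4

2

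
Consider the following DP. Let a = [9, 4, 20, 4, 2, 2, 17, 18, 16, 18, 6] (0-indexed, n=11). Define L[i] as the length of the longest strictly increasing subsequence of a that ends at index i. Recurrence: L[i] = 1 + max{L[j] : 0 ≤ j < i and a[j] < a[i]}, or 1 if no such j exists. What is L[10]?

   i    0    1    2    3    4    5    6    7    8    9   10
a[i]    9    4   20    4    2    2   17   18   16   18    6
L[i]    1    1    2    1    1    1    2    3    2    3    2

2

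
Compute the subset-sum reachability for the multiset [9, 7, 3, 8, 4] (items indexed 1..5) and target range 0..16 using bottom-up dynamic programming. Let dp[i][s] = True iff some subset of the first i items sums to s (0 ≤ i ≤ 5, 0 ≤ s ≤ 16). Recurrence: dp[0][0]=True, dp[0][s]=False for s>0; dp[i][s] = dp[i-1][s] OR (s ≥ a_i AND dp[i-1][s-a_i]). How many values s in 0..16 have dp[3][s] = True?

7

i\s   0   1   2   3   4   5   6   7   8   9  10  11  12  13  14  15  16
  0   T   F   F   F   F   F   F   F   F   F   F   F   F   F   F   F   F
  1   T   F   F   F   F   F   F   F   F   T   F   F   F   F   F   F   F
  2   T   F   F   F   F   F   F   T   F   T   F   F   F   F   F   F   T
  3   T   F   F   T   F   F   F   T   F   T   T   F   T   F   F   F   T
  4   T   F   F   T   F   F   F   T   T   T   T   T   T   F   F   T   T
  5   T   F   F   T   T   F   F   T   T   T   T   T   T   T   T   T   T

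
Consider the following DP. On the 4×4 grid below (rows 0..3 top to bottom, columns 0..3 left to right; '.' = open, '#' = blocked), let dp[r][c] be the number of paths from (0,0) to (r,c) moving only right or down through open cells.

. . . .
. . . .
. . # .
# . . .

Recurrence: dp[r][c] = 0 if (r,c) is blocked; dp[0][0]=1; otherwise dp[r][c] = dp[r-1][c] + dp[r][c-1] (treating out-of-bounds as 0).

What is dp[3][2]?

3

r\c   0   1   2   3
  0   1   1   1   1
  1   1   2   3   4
  2   1   3   0   4
  3   0   3   3   7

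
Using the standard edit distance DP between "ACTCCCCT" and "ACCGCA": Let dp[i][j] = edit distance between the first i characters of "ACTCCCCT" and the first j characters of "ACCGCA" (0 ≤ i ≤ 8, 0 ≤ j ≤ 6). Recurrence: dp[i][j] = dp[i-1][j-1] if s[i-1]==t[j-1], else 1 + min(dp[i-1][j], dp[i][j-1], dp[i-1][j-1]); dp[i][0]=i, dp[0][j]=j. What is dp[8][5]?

4

   ''  A  C  C  G  C  A
''  0  1  2  3  4  5  6
 A  1  0  1  2  3  4  5
 C  2  1  0  1  2  3  4
 T  3  2  1  1  2  3  4
 C  4  3  2  1  2  2  3
 C  5  4  3  2  2  2  3
 C  6  5  4  3  3  2  3
 C  7  6  5  4  4  3  3
 T  8  7  6  5  5  4  4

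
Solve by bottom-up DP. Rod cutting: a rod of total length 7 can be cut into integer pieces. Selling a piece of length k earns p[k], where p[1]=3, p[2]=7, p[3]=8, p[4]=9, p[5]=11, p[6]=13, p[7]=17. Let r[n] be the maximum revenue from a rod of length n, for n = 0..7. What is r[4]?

14

   n    0    1    2    3    4    5    6    7
r[n]    0    3    7   10   14   17   21   24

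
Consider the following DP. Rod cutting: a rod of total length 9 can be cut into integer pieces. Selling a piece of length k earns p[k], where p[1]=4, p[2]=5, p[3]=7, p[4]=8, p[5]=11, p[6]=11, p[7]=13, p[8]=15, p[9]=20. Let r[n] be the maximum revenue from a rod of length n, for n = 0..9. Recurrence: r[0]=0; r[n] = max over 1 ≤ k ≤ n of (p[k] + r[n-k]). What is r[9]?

   n    0    1    2    3    4    5    6    7    8    9
r[n]    0    4    8   12   16   20   24   28   32   36

36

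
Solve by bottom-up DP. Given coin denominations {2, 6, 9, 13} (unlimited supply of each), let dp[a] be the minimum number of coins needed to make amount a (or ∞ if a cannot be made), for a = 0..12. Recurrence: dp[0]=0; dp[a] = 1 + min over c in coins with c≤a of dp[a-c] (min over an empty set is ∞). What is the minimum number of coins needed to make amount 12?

2

 a  0  1  2  3  4  5  6  7  8  9 10 11 12
dp  0  -  1  -  2  -  1  -  2  1  3  2  2
(- denotes ∞ / unreachable)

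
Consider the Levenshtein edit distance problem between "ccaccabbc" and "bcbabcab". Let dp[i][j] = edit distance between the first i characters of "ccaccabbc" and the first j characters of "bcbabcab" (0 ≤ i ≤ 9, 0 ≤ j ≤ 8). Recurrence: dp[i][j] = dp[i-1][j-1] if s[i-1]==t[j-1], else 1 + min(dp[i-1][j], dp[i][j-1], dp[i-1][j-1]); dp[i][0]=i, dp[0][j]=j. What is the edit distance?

5

   ''  b  c  b  a  b  c  a  b
''  0  1  2  3  4  5  6  7  8
 c  1  1  1  2  3  4  5  6  7
 c  2  2  1  2  3  4  4  5  6
 a  3  3  2  2  2  3  4  4  5
 c  4  4  3  3  3  3  3  4  5
 c  5  5  4  4  4  4  3  4  5
 a  6  6  5  5  4  5  4  3  4
 b  7  6  6  5  5  4  5  4  3
 b  8  7  7  6  6  5  5  5  4
 c  9  8  7  7  7  6  5  6  5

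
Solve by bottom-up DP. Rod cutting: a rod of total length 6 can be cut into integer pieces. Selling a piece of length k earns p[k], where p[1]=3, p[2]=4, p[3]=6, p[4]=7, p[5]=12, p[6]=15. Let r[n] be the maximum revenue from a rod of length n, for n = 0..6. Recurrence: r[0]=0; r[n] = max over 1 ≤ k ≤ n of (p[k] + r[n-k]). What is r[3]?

   n    0    1    2    3    4    5    6
r[n]    0    3    6    9   12   15   18

9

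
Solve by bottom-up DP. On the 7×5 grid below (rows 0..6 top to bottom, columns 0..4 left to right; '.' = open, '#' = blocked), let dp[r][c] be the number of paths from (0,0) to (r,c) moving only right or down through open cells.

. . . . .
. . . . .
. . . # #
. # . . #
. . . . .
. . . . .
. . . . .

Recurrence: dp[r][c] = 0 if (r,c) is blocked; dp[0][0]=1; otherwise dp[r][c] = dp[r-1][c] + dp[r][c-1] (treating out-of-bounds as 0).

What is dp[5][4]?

r\c   0   1   2   3   4
  0   1   1   1   1   1
  1   1   2   3   4   5
  2   1   3   6   0   0
  3   1   0   6   6   0
  4   1   1   7  13  13
  5   1   2   9  22  35
  6   1   3  12  34  69

35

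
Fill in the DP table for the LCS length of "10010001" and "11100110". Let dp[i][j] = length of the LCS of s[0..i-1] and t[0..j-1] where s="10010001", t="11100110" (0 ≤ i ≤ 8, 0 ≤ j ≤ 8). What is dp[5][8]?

   ''  1  1  1  0  0  1  1  0
''  0  0  0  0  0  0  0  0  0
 1  0  1  1  1  1  1  1  1  1
 0  0  1  1  1  2  2  2  2  2
 0  0  1  1  1  2  3  3  3  3
 1  0  1  2  2  2  3  4  4  4
 0  0  1  2  2  3  3  4  4  5
 0  0  1  2  2  3  4  4  4  5
 0  0  1  2  2  3  4  4  4  5
 1  0  1  2  3  3  4  5  5  5

5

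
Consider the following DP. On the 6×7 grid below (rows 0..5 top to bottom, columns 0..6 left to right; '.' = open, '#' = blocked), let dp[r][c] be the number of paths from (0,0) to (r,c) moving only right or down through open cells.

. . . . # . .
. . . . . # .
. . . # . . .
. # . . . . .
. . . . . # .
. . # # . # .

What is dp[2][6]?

r\c   0   1   2   3   4   5   6
  0   1   1   1   1   0   0   0
  1   1   2   3   4   4   0   0
  2   1   3   6   0   4   4   4
  3   1   0   6   6  10  14  18
  4   1   1   7  13  23   0  18
  5   1   2   0   0  23   0  18

4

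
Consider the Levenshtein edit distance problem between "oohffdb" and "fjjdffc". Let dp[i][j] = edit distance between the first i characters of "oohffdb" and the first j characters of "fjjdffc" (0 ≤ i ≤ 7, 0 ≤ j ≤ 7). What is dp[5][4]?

   ''  f  j  j  d  f  f  c
''  0  1  2  3  4  5  6  7
 o  1  1  2  3  4  5  6  7
 o  2  2  2  3  4  5  6  7
 h  3  3  3  3  4  5  6  7
 f  4  3  4  4  4  4  5  6
 f  5  4  4  5  5  4  4  5
 d  6  5  5  5  5  5  5  5
 b  7  6  6  6  6  6  6  6

5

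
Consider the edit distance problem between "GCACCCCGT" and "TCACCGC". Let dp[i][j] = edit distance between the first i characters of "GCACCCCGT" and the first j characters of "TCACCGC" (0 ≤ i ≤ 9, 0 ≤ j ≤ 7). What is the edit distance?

4

   ''  T  C  A  C  C  G  C
''  0  1  2  3  4  5  6  7
 G  1  1  2  3  4  5  5  6
 C  2  2  1  2  3  4  5  5
 A  3  3  2  1  2  3  4  5
 C  4  4  3  2  1  2  3  4
 C  5  5  4  3  2  1  2  3
 C  6  6  5  4  3  2  2  2
 C  7  7  6  5  4  3  3  2
 G  8  8  7  6  5  4  3  3
 T  9  8  8  7  6  5  4  4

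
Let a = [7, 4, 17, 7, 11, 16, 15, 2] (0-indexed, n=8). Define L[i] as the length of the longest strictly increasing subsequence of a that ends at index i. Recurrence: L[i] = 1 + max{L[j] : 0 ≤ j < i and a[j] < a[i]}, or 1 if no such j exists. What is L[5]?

4

   i    0    1    2    3    4    5    6    7
a[i]    7    4   17    7   11   16   15    2
L[i]    1    1    2    2    3    4    4    1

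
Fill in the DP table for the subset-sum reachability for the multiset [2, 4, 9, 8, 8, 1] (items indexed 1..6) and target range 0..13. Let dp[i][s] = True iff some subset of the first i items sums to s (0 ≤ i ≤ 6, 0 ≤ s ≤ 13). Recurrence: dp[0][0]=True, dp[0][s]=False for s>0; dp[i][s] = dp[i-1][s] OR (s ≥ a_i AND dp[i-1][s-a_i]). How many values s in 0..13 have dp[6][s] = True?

i\s   0   1   2   3   4   5   6   7   8   9  10  11  12  13
  0   T   F   F   F   F   F   F   F   F   F   F   F   F   F
  1   T   F   T   F   F   F   F   F   F   F   F   F   F   F
  2   T   F   T   F   T   F   T   F   F   F   F   F   F   F
  3   T   F   T   F   T   F   T   F   F   T   F   T   F   T
  4   T   F   T   F   T   F   T   F   T   T   T   T   T   T
  5   T   F   T   F   T   F   T   F   T   T   T   T   T   T
  6   T   T   T   T   T   T   T   T   T   T   T   T   T   T

14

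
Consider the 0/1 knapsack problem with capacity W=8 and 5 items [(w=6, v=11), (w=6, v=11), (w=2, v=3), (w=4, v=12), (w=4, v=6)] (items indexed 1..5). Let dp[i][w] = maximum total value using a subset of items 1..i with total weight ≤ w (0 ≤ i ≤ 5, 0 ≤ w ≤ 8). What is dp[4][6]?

i\w   0   1   2   3   4   5   6   7   8
  0   0   0   0   0   0   0   0   0   0
  1   0   0   0   0   0   0  11  11  11
  2   0   0   0   0   0   0  11  11  11
  3   0   0   3   3   3   3  11  11  14
  4   0   0   3   3  12  12  15  15  15
  5   0   0   3   3  12  12  15  15  18

15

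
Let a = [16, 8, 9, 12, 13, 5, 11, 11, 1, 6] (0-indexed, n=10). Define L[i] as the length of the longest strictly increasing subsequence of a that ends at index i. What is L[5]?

   i    0    1    2    3    4    5    6    7    8    9
a[i]   16    8    9   12   13    5   11   11    1    6
L[i]    1    1    2    3    4    1    3    3    1    2

1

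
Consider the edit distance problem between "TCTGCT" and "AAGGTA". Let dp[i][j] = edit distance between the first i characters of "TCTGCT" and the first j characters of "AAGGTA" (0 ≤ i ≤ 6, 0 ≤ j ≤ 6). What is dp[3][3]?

   ''  A  A  G  G  T  A
''  0  1  2  3  4  5  6
 T  1  1  2  3  4  4  5
 C  2  2  2  3  4  5  5
 T  3  3  3  3  4  4  5
 G  4  4  4  3  3  4  5
 C  5  5  5  4  4  4  5
 T  6  6  6  5  5  4  5

3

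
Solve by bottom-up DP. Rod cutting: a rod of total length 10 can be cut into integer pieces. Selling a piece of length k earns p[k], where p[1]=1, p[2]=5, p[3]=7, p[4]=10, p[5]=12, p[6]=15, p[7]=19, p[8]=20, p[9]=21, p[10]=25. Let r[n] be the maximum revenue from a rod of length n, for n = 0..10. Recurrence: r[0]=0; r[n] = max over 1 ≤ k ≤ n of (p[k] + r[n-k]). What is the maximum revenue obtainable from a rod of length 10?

26

   n    0    1    2    3    4    5    6    7    8    9   10
r[n]    0    1    5    7   10   12   15   19   20   24   26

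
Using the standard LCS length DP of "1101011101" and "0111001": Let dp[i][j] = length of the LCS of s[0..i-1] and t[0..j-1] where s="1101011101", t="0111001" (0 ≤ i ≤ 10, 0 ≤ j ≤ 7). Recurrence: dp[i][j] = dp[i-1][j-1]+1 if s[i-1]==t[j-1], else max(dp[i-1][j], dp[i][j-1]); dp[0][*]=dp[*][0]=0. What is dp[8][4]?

4

   ''  0  1  1  1  0  0  1
''  0  0  0  0  0  0  0  0
 1  0  0  1  1  1  1  1  1
 1  0  0  1  2  2  2  2  2
 0  0  1  1  2  2  3  3  3
 1  0  1  2  2  3  3  3  4
 0  0  1  2  2  3  4  4  4
 1  0  1  2  3  3  4  4  5
 1  0  1  2  3  4  4  4  5
 1  0  1  2  3  4  4  4  5
 0  0  1  2  3  4  5  5  5
 1  0  1  2  3  4  5  5  6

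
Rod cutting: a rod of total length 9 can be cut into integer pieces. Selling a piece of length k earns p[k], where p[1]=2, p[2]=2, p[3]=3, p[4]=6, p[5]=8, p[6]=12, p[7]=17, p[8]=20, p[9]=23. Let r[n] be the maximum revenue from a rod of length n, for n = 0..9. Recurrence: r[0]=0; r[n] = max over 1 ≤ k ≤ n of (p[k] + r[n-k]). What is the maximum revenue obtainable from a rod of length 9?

   n    0    1    2    3    4    5    6    7    8    9
r[n]    0    2    4    6    8   10   12   17   20   23

23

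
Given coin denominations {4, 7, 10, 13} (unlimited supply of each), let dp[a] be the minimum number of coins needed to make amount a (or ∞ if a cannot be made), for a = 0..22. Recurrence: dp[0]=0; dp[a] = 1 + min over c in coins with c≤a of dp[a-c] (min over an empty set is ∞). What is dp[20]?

2

 a  0  1  2  3  4  5  6  7  8  9 10 11 12 13 14 15 16 17 18 19 20 21 22
dp  0  -  -  -  1  -  -  1  2  -  1  2  3  1  2  3  4  2  3  4  2  3  4
(- denotes ∞ / unreachable)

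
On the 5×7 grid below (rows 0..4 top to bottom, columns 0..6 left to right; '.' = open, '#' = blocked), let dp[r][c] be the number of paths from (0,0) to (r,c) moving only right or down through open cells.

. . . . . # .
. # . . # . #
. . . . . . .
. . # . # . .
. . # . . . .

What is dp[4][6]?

r\c   0   1   2   3   4   5   6
  0   1   1   1   1   1   0   0
  1   1   0   1   2   0   0   0
  2   1   1   2   4   4   4   4
  3   1   2   0   4   0   4   8
  4   1   3   0   4   4   8  16

16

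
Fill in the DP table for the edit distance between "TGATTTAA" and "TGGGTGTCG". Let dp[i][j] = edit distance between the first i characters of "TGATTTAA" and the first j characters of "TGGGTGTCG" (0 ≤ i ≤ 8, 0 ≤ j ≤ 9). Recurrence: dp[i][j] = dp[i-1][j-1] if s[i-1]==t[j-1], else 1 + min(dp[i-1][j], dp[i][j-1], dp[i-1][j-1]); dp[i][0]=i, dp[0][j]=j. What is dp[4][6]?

   ''  T  G  G  G  T  G  T  C  G
''  0  1  2  3  4  5  6  7  8  9
 T  1  0  1  2  3  4  5  6  7  8
 G  2  1  0  1  2  3  4  5  6  7
 A  3  2  1  1  2  3  4  5  6  7
 T  4  3  2  2  2  2  3  4  5  6
 T  5  4  3  3  3  2  3  3  4  5
 T  6  5  4  4  4  3  3  3  4  5
 A  7  6  5  5  5  4  4  4  4  5
 A  8  7  6  6  6  5  5  5  5  5

3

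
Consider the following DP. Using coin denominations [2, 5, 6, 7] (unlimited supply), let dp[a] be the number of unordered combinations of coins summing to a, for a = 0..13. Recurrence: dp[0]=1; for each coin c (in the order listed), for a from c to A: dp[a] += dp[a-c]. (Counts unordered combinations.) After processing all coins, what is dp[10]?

after  coin     0     1     2     3     4     5     6     7     8     9    10    11    12    13
          2     1     0     1     0     1     0     1     0     1     0     1     0     1     0
          5     1     0     1     0     1     1     1     1     1     1     2     1     2     1
          6     1     0     1     0     1     1     2     1     2     1     3     2     4     2
          7     1     0     1     0     1     1     2     2     2     2     3     3     5     4

3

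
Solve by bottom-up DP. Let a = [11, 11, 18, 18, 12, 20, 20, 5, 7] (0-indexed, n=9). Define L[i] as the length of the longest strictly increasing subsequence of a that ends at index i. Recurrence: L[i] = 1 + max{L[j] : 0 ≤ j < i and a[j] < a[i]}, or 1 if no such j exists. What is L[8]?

   i    0    1    2    3    4    5    6    7    8
a[i]   11   11   18   18   12   20   20    5    7
L[i]    1    1    2    2    2    3    3    1    2

2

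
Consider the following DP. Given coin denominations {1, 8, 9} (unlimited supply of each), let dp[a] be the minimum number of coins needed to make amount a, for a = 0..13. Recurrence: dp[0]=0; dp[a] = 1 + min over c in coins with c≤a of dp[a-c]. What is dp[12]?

4

 a  0  1  2  3  4  5  6  7  8  9 10 11 12 13
dp  0  1  2  3  4  5  6  7  1  1  2  3  4  5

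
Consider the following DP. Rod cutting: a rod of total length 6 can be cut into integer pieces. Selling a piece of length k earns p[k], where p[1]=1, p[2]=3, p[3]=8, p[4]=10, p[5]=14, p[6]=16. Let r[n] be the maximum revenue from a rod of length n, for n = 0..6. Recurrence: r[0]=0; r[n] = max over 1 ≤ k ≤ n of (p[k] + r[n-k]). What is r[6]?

   n    0    1    2    3    4    5    6
r[n]    0    1    3    8   10   14   16

16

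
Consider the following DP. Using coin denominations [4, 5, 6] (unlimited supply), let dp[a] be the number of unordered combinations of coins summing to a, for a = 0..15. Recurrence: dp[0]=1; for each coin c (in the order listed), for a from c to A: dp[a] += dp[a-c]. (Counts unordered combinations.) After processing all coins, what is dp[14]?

2

after  coin     0     1     2     3     4     5     6     7     8     9    10    11    12    13    14    15
          4     1     0     0     0     1     0     0     0     1     0     0     0     1     0     0     0
          5     1     0     0     0     1     1     0     0     1     1     1     0     1     1     1     1
          6     1     0     0     0     1     1     1     0     1     1     2     1     2     1     2     2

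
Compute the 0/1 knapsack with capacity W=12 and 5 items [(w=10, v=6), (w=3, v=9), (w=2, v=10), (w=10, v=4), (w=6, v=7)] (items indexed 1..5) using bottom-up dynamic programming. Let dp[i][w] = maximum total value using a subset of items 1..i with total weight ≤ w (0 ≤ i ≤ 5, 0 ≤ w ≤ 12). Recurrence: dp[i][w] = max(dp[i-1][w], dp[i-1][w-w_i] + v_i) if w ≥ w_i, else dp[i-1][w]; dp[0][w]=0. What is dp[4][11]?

i\w   0   1   2   3   4   5   6   7   8   9  10  11  12
  0   0   0   0   0   0   0   0   0   0   0   0   0   0
  1   0   0   0   0   0   0   0   0   0   0   6   6   6
  2   0   0   0   9   9   9   9   9   9   9   9   9   9
  3   0   0  10  10  10  19  19  19  19  19  19  19  19
  4   0   0  10  10  10  19  19  19  19  19  19  19  19
  5   0   0  10  10  10  19  19  19  19  19  19  26  26

19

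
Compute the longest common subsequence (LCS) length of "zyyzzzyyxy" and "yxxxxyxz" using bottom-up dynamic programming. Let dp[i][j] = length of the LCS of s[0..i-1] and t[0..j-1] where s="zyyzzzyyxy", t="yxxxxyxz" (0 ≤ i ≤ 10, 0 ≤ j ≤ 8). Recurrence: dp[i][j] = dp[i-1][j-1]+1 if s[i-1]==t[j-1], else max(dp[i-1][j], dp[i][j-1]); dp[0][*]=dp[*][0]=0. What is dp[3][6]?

2

   ''  y  x  x  x  x  y  x  z
''  0  0  0  0  0  0  0  0  0
 z  0  0  0  0  0  0  0  0  1
 y  0  1  1  1  1  1  1  1  1
 y  0  1  1  1  1  1  2  2  2
 z  0  1  1  1  1  1  2  2  3
 z  0  1  1  1  1  1  2  2  3
 z  0  1  1  1  1  1  2  2  3
 y  0  1  1  1  1  1  2  2  3
 y  0  1  1  1  1  1  2  2  3
 x  0  1  2  2  2  2  2  3  3
 y  0  1  2  2  2  2  3  3  3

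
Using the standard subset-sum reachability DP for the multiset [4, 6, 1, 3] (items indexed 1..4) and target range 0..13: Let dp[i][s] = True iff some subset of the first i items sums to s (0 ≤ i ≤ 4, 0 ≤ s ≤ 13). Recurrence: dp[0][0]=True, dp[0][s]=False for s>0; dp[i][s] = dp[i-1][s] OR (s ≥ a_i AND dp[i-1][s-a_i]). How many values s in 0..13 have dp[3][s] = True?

8

i\s   0   1   2   3   4   5   6   7   8   9  10  11  12  13
  0   T   F   F   F   F   F   F   F   F   F   F   F   F   F
  1   T   F   F   F   T   F   F   F   F   F   F   F   F   F
  2   T   F   F   F   T   F   T   F   F   F   T   F   F   F
  3   T   T   F   F   T   T   T   T   F   F   T   T   F   F
  4   T   T   F   T   T   T   T   T   T   T   T   T   F   T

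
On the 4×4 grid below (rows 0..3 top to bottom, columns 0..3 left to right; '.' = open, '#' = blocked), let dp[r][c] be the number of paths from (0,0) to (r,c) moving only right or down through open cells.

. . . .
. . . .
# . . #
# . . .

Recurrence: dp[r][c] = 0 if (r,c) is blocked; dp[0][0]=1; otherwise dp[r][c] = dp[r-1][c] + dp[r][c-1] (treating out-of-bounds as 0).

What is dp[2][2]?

5

r\c   0   1   2   3
  0   1   1   1   1
  1   1   2   3   4
  2   0   2   5   0
  3   0   2   7   7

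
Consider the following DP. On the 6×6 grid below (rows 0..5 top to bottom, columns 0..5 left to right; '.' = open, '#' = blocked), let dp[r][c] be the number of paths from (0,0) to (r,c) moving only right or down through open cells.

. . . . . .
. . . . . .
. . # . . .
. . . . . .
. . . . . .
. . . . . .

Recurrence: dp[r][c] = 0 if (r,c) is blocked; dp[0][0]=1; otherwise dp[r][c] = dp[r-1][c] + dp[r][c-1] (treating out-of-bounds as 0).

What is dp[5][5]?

r\c   0   1   2   3   4   5
  0   1   1   1   1   1   1
  1   1   2   3   4   5   6
  2   1   3   0   4   9  15
  3   1   4   4   8  17  32
  4   1   5   9  17  34  66
  5   1   6  15  32  66 132

132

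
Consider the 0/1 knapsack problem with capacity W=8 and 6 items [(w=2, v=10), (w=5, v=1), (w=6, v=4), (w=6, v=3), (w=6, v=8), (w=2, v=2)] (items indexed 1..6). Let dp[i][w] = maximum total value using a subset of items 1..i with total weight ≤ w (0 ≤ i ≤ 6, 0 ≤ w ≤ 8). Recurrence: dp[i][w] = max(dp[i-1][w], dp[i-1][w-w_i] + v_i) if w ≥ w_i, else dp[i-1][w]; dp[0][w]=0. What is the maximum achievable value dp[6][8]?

18

i\w   0   1   2   3   4   5   6   7   8
  0   0   0   0   0   0   0   0   0   0
  1   0   0  10  10  10  10  10  10  10
  2   0   0  10  10  10  10  10  11  11
  3   0   0  10  10  10  10  10  11  14
  4   0   0  10  10  10  10  10  11  14
  5   0   0  10  10  10  10  10  11  18
  6   0   0  10  10  12  12  12  12  18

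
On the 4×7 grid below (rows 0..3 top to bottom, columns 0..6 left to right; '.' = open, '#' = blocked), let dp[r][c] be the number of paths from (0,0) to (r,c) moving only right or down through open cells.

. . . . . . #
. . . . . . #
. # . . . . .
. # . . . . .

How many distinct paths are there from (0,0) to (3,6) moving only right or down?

58

r\c   0   1   2   3   4   5   6
  0   1   1   1   1   1   1   0
  1   1   2   3   4   5   6   0
  2   1   0   3   7  12  18  18
  3   1   0   3  10  22  40  58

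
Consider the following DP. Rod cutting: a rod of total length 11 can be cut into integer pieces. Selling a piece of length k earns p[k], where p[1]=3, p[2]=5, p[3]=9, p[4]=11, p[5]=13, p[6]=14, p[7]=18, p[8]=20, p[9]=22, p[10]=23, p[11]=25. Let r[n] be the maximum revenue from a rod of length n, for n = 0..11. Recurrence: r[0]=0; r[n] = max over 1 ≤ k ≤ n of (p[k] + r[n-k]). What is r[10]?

30

   n    0    1    2    3    4    5    6    7    8    9   10   11
r[n]    0    3    6    9   12   15   18   21   24   27   30   33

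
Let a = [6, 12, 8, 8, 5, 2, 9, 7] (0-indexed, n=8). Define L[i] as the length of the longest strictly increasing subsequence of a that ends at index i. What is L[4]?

   i    0    1    2    3    4    5    6    7
a[i]    6   12    8    8    5    2    9    7
L[i]    1    2    2    2    1    1    3    2

1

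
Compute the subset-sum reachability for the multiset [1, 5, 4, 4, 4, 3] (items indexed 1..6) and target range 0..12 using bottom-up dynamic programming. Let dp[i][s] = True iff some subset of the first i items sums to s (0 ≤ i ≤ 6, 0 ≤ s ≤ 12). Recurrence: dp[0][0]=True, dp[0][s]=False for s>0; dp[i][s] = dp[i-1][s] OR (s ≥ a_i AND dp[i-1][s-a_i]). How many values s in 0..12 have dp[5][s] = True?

9

i\s   0   1   2   3   4   5   6   7   8   9  10  11  12
  0   T   F   F   F   F   F   F   F   F   F   F   F   F
  1   T   T   F   F   F   F   F   F   F   F   F   F   F
  2   T   T   F   F   F   T   T   F   F   F   F   F   F
  3   T   T   F   F   T   T   T   F   F   T   T   F   F
  4   T   T   F   F   T   T   T   F   T   T   T   F   F
  5   T   T   F   F   T   T   T   F   T   T   T   F   T
  6   T   T   F   T   T   T   T   T   T   T   T   T   T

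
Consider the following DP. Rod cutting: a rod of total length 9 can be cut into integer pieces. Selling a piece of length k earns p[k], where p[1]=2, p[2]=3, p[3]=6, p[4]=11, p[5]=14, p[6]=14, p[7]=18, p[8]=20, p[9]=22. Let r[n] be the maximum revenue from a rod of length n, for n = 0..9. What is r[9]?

   n    0    1    2    3    4    5    6    7    8    9
r[n]    0    2    4    6   11   14   16   18   22   25

25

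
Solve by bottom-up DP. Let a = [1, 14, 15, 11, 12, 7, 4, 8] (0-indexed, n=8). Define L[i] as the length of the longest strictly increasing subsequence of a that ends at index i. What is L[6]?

   i    0    1    2    3    4    5    6    7
a[i]    1   14   15   11   12    7    4    8
L[i]    1    2    3    2    3    2    2    3

2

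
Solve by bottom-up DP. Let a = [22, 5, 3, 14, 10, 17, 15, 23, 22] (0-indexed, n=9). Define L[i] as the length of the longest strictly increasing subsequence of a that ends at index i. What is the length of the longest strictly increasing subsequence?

   i    0    1    2    3    4    5    6    7    8
a[i]   22    5    3   14   10   17   15   23   22
L[i]    1    1    1    2    2    3    3    4    4

4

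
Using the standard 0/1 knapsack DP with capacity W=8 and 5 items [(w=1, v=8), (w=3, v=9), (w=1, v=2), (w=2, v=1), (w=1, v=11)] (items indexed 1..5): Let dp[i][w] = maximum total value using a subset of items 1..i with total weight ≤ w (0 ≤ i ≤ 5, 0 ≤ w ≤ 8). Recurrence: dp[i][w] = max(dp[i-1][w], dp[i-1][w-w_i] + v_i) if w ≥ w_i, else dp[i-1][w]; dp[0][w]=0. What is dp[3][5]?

19

i\w   0   1   2   3   4   5   6   7   8
  0   0   0   0   0   0   0   0   0   0
  1   0   8   8   8   8   8   8   8   8
  2   0   8   8   9  17  17  17  17  17
  3   0   8  10  10  17  19  19  19  19
  4   0   8  10  10  17  19  19  20  20
  5   0  11  19  21  21  28  30  30  31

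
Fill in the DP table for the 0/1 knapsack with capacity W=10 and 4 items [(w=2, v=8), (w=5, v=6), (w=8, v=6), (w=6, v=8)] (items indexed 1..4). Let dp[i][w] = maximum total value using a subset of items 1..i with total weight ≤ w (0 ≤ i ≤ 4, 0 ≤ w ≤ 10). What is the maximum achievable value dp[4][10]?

i\w   0   1   2   3   4   5   6   7   8   9  10
  0   0   0   0   0   0   0   0   0   0   0   0
  1   0   0   8   8   8   8   8   8   8   8   8
  2   0   0   8   8   8   8   8  14  14  14  14
  3   0   0   8   8   8   8   8  14  14  14  14
  4   0   0   8   8   8   8   8  14  16  16  16

16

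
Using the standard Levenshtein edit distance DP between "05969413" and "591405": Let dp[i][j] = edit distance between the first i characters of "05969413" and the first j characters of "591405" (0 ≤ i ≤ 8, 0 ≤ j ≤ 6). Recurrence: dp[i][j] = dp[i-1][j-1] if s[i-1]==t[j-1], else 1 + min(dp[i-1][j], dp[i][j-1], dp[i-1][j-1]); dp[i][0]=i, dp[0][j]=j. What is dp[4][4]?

3

   ''  5  9  1  4  0  5
''  0  1  2  3  4  5  6
 0  1  1  2  3  4  4  5
 5  2  1  2  3  4  5  4
 9  3  2  1  2  3  4  5
 6  4  3  2  2  3  4  5
 9  5  4  3  3  3  4  5
 4  6  5  4  4  3  4  5
 1  7  6  5  4  4  4  5
 3  8  7  6  5  5  5  5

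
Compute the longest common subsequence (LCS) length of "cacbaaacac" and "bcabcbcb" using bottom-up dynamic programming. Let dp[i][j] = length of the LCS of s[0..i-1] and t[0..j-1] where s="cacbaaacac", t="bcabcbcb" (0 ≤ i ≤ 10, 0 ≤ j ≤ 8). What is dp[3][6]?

3

   ''  b  c  a  b  c  b  c  b
''  0  0  0  0  0  0  0  0  0
 c  0  0  1  1  1  1  1  1  1
 a  0  0  1  2  2  2  2  2  2
 c  0  0  1  2  2  3  3  3  3
 b  0  1  1  2  3  3  4  4  4
 a  0  1  1  2  3  3  4  4  4
 a  0  1  1  2  3  3  4  4  4
 a  0  1  1  2  3  3  4  4  4
 c  0  1  2  2  3  4  4  5  5
 a  0  1  2  3  3  4  4  5  5
 c  0  1  2  3  3  4  4  5  5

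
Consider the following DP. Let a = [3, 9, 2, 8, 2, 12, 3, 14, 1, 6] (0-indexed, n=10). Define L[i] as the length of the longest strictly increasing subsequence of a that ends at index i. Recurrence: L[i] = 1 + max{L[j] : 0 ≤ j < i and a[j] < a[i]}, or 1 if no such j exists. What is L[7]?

   i    0    1    2    3    4    5    6    7    8    9
a[i]    3    9    2    8    2   12    3   14    1    6
L[i]    1    2    1    2    1    3    2    4    1    3

4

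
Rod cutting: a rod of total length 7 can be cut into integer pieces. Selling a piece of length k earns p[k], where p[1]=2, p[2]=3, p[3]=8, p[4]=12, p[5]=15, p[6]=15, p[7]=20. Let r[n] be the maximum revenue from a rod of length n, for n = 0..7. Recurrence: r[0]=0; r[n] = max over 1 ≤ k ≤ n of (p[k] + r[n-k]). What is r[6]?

17

   n    0    1    2    3    4    5    6    7
r[n]    0    2    4    8   12   15   17   20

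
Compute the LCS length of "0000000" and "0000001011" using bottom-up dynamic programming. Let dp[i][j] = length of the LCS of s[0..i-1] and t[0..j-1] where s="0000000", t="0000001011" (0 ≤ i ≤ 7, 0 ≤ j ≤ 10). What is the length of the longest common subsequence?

   ''  0  0  0  0  0  0  1  0  1  1
''  0  0  0  0  0  0  0  0  0  0  0
 0  0  1  1  1  1  1  1  1  1  1  1
 0  0  1  2  2  2  2  2  2  2  2  2
 0  0  1  2  3  3  3  3  3  3  3  3
 0  0  1  2  3  4  4  4  4  4  4  4
 0  0  1  2  3  4  5  5  5  5  5  5
 0  0  1  2  3  4  5  6  6  6  6  6
 0  0  1  2  3  4  5  6  6  7  7  7

7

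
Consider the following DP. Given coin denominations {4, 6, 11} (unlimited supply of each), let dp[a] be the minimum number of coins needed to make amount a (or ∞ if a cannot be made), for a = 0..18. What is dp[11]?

 a  0  1  2  3  4  5  6  7  8  9 10 11 12 13 14 15 16 17 18
dp  0  -  -  -  1  -  1  -  2  -  2  1  2  -  3  2  3  2  3
(- denotes ∞ / unreachable)

1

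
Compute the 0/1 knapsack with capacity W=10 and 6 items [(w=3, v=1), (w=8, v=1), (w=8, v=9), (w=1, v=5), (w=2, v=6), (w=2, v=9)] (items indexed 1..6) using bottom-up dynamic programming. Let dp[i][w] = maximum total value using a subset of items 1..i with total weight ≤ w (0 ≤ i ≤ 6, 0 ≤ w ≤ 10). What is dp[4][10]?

i\w   0   1   2   3   4   5   6   7   8   9  10
  0   0   0   0   0   0   0   0   0   0   0   0
  1   0   0   0   1   1   1   1   1   1   1   1
  2   0   0   0   1   1   1   1   1   1   1   1
  3   0   0   0   1   1   1   1   1   9   9   9
  4   0   5   5   5   6   6   6   6   9  14  14
  5   0   5   6  11  11  11  12  12  12  14  15
  6   0   5   9  14  15  20  20  20  21  21  21

14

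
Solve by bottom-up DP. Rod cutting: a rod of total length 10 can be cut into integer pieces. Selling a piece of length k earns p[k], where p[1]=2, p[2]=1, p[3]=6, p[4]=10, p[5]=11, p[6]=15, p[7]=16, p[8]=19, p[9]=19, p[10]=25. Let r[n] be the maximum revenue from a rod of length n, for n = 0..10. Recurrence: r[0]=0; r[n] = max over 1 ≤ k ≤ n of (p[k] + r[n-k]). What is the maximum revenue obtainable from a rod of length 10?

25

   n    0    1    2    3    4    5    6    7    8    9   10
r[n]    0    2    4    6   10   12   15   17   20   22   25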